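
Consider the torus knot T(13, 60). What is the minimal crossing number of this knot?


For a torus knot T(p, q) with gcd(p,q)=1,
the crossing number is min(p*(q-1), q*(p-1)).
p*(q-1) = 13*59 = 767
q*(p-1) = 60*12 = 720
min(767, 720) = 720

720


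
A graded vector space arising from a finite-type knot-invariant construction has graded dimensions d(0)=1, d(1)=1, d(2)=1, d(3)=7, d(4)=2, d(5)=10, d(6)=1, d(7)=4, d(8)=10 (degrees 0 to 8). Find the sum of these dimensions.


Total dimension = d(0) + d(1) + ... + d(8)
= 1 + 1 + 1 + 7 + 2 + 10 + 1 + 4 + 10
= 37

37


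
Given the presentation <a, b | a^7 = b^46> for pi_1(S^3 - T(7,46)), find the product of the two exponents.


The relation is a^7 = b^46.
Product of exponents = 7 * 46
= 322

322


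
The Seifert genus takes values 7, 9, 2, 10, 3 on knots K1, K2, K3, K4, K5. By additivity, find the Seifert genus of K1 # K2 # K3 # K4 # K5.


The Seifert genus is additive under connected sum.
Seifert genus(K1 # K2 # K3 # K4 # K5) = (7) + (9) + (2) + (10) + (3)
= 31

31


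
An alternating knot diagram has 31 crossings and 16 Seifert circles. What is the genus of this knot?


For alternating knots, g = (c - s + 1)/2.
= (31 - 16 + 1)/2
= 16/2 = 8

8


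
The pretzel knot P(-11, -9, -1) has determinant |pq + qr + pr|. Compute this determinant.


Step 1: Compute pq + qr + pr.
pq = (-11)*(-9) = 99
qr = (-9)*(-1) = 9
pr = (-11)*(-1) = 11
pq + qr + pr = 99 + 9 + 11 = 119
Step 2: Take absolute value.
det(P(-11,-9,-1)) = |119| = 119

119


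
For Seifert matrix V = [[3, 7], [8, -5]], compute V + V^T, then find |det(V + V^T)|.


Step 1: Form V + V^T where V = [[3, 7], [8, -5]]
  V^T = [[3, 8], [7, -5]]
  V + V^T = [[6, 15], [15, -10]]
Step 2: det(V + V^T) = 6*(-10) - 15*15
  = -60 - 225 = -285
Step 3: Knot determinant = |det(V + V^T)| = |-285| = 285

285


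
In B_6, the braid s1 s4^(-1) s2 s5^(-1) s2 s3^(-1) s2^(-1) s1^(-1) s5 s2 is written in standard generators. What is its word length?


The word length counts the number of generators (including inverses).
Listing each generator: s1, s4^(-1), s2, s5^(-1), s2, s3^(-1), s2^(-1), s1^(-1), s5, s2
There are 10 generators in this braid word.

10


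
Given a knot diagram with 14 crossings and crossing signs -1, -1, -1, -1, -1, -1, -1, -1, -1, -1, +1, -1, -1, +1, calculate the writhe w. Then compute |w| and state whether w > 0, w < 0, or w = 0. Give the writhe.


Step 1: Count positive crossings (+1).
Positive crossings: 2
Step 2: Count negative crossings (-1).
Negative crossings: 12
Step 3: Writhe = (positive) - (negative)
w = 2 - 12 = -10
Step 4: |w| = 10, and w is negative

-10


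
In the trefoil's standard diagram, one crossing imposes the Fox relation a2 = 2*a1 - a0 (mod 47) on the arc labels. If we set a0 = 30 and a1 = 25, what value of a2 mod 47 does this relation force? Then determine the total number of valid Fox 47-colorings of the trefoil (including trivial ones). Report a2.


Step 1: Apply the given crossing relation 2*a1 - a0 - a2 = 0 (mod 47).
  a2 = 2*a1 - a0 mod 47
  a2 = 2*25 - 30 mod 47
  a2 = 50 - 30 mod 47
  a2 = 20 mod 47 = 20
Step 2: The trefoil has determinant 3.
  Number of Fox p-colorings (p prime) is p^2 if p = 3, else p.
  Since 47 does not divide 3, only trivial (constant) colorings exist.
  (So the trial a0 = 30, a1 = 25 with a0 != a1 does NOT extend to a valid coloring of the whole trefoil: the other two crossing relations require 3*(a1 - a0) = 0 (mod 47), which fails.)
  Total colorings = 47
Step 3: a2 = 20, total Fox 47-colorings = 47

20


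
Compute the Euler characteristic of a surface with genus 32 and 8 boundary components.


chi = 2 - 2g - b
= 2 - 2*32 - 8
= 2 - 64 - 8 = -70

-70


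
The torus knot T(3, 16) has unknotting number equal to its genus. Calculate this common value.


For a torus knot T(p,q), both the unknotting number and genus equal (p-1)(q-1)/2.
= (3-1)(16-1)/2
= 2*15/2
= 30/2 = 15

15


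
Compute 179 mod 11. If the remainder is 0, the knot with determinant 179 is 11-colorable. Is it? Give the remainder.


Step 1: A knot is p-colorable if and only if p divides its determinant.
Step 2: Compute 179 mod 11.
179 = 16 * 11 + 3
Step 3: 179 mod 11 = 3
Step 4: The knot is 11-colorable: no

3


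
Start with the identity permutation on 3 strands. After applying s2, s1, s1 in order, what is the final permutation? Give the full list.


Starting with identity [1, 2, 3].
Apply generators in sequence:
  After s2: [1, 3, 2]
  After s1: [3, 1, 2]
  After s1: [1, 3, 2]
Final permutation: [1, 3, 2]

[1, 3, 2]


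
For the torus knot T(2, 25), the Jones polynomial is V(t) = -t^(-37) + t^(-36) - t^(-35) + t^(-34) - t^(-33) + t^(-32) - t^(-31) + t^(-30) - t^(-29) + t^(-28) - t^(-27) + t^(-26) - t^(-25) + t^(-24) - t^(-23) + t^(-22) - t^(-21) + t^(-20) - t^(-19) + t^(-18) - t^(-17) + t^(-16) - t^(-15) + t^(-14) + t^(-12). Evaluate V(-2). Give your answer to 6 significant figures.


Substituting t = -2 into V(t) = -t^(-37) + t^(-36) - t^(-35) + t^(-34) - t^(-33) + t^(-32) - t^(-31) + t^(-30) - t^(-29) + t^(-28) - t^(-27) + t^(-26) - t^(-25) + t^(-24) - t^(-23) + t^(-22) - t^(-21) + t^(-20) - t^(-19) + t^(-18) - t^(-17) + t^(-16) - t^(-15) + t^(-14) + t^(-12):
  (-)t^(-37) = 7.27596e-12
  (+)t^(-36) = 1.45519e-11
  (-)t^(-35) = 2.91038e-11
  (+)t^(-34) = 5.82077e-11
  (-)t^(-33) = 1.16415e-10
  (+)t^(-32) = 2.32831e-10
  (-)t^(-31) = 4.65661e-10
  (+)t^(-30) = 9.31323e-10
  (-)t^(-29) = 1.86265e-09
  (+)t^(-28) = 3.72529e-09
  (-)t^(-27) = 7.45058e-09
  (+)t^(-26) = 1.49012e-08
  (-)t^(-25) = 2.98023e-08
  (+)t^(-24) = 5.96046e-08
  (-)t^(-23) = 1.19209e-07
  (+)t^(-22) = 2.38419e-07
  (-)t^(-21) = 4.76837e-07
  (+)t^(-20) = 9.53674e-07
  (-)t^(-19) = 1.90735e-06
  (+)t^(-18) = 3.8147e-06
  (-)t^(-17) = 7.62939e-06
  (+)t^(-16) = 1.52588e-05
  (-)t^(-15) = 3.05176e-05
  (+)t^(-14) = 6.10352e-05
  (+)t^(-12) = 0.000244141
Sum = (7.27596e-12) + (1.45519e-11) + (2.91038e-11) + (5.82077e-11) + (1.16415e-10) + (2.32831e-10) + (4.65661e-10) + (9.31323e-10) + (1.86265e-09) + (3.72529e-09) + (7.45058e-09) + (1.49012e-08) + (2.98023e-08) + (5.96046e-08) + (1.19209e-07) + (2.38419e-07) + (4.76837e-07) + (9.53674e-07) + (1.90735e-06) + (3.8147e-06) + (7.62939e-06) + (1.52588e-05) + (3.05176e-05) + (6.10352e-05) + (0.000244141)
= 0.0003662109302
Rounded to 6 significant figures: 0.000366211

0.000366211


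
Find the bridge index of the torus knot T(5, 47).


The bridge number of T(p,q) is min(p,q).
min(5, 47) = 5

5


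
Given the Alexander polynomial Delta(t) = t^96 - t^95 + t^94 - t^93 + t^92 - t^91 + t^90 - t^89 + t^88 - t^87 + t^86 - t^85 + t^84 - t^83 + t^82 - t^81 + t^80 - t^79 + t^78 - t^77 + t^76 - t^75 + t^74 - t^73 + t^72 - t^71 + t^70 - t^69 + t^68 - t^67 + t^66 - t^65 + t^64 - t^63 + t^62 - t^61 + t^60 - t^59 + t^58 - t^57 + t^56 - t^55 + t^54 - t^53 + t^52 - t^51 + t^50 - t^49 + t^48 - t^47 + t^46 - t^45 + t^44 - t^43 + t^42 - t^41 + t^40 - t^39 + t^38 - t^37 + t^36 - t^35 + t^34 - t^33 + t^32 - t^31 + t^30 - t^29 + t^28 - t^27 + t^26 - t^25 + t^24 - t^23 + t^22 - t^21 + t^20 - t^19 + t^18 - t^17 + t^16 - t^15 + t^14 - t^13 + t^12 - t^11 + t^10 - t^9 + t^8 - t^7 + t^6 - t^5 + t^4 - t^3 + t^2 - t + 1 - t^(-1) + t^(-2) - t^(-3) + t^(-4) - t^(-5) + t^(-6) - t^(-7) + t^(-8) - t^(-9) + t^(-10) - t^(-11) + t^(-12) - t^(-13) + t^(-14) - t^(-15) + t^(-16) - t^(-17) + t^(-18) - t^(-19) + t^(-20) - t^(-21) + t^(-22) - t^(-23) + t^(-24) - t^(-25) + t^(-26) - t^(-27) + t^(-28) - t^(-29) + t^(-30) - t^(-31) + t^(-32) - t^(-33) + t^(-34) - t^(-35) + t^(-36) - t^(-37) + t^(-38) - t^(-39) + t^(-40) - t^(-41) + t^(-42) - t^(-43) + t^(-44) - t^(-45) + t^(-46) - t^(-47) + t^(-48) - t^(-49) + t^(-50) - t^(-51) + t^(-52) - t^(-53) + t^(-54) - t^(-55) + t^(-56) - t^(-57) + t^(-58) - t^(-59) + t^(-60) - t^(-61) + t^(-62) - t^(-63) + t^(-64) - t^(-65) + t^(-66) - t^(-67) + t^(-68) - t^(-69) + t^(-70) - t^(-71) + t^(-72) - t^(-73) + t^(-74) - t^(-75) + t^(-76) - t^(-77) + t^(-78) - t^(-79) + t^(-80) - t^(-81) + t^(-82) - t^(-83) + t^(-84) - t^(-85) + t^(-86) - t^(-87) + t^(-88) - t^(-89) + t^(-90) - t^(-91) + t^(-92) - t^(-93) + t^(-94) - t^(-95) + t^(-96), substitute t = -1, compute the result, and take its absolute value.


Step 1: The polynomial has 193 terms with alternating signs, exponents from 96 down to -96.
Step 2: Substitute t = -1. The i-th term has coefficient (-1)^i and exponent (m-i),
  so its value is (-1)^i * (-1)^(m-i) = (-1)^m = 1 for every i.
Step 3: All 193 terms equal 1, so Delta(-1) = 193 * (1) = 193
Step 4: |Delta(-1)| = 193

193


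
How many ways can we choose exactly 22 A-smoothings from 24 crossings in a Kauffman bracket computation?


We choose which 22 of 24 crossings get A-smoothings.
C(24, 22) = 24! / (22! * 2!)
= 276

276


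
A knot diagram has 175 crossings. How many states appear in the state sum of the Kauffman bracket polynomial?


Each crossing contributes 2 choices (A-smoothing or B-smoothing).
Total states = 2^175 = 47890485652059026823698344598447161988085597568237568

47890485652059026823698344598447161988085597568237568


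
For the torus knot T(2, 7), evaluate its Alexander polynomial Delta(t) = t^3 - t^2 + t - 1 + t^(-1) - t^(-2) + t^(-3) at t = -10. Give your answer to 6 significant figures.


Substituting t = -10 into Delta(t) = t^3 - t^2 + t - 1 + t^(-1) - t^(-2) + t^(-3):
Term values: (-1000) + (-100) + (-10) + (-1) + (-0.1) + (-0.01) + (-0.001)
Sum = -1111.111
Rounded to 6 significant figures: -1111.11

-1111.11


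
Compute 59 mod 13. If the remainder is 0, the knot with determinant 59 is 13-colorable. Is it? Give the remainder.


Step 1: A knot is p-colorable if and only if p divides its determinant.
Step 2: Compute 59 mod 13.
59 = 4 * 13 + 7
Step 3: 59 mod 13 = 7
Step 4: The knot is 13-colorable: no

7


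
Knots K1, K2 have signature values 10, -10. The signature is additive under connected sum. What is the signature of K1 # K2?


The signature is additive under connected sum.
signature(K1 # K2) = (10) + (-10)
= 0

0


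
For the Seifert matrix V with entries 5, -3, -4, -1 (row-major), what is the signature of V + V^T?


Step 1: V + V^T = [[10, -7], [-7, -2]]
Step 2: trace = 8, det = -69
Step 3: Discriminant = 8^2 - 4*(-69) = 340
Step 4: Eigenvalues: 13.2195, -5.21954
Step 5: Signature = (# positive eigenvalues) - (# negative eigenvalues) = 0

0


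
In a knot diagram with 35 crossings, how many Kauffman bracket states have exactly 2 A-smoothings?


We choose which 2 of 35 crossings get A-smoothings.
C(35, 2) = 35! / (2! * 33!)
= 595

595


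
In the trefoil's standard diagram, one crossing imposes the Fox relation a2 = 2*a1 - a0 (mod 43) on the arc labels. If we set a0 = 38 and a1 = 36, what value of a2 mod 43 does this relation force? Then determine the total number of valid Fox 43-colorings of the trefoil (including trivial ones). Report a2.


Step 1: Apply the given crossing relation 2*a1 - a0 - a2 = 0 (mod 43).
  a2 = 2*a1 - a0 mod 43
  a2 = 2*36 - 38 mod 43
  a2 = 72 - 38 mod 43
  a2 = 34 mod 43 = 34
Step 2: The trefoil has determinant 3.
  Number of Fox p-colorings (p prime) is p^2 if p = 3, else p.
  Since 43 does not divide 3, only trivial (constant) colorings exist.
  (So the trial a0 = 38, a1 = 36 with a0 != a1 does NOT extend to a valid coloring of the whole trefoil: the other two crossing relations require 3*(a1 - a0) = 0 (mod 43), which fails.)
  Total colorings = 43
Step 3: a2 = 34, total Fox 43-colorings = 43

34


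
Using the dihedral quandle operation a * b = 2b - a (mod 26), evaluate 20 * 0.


20 * 0 = 2*0 - 20 mod 26
= 0 - 20 mod 26
= -20 mod 26 = 6

6


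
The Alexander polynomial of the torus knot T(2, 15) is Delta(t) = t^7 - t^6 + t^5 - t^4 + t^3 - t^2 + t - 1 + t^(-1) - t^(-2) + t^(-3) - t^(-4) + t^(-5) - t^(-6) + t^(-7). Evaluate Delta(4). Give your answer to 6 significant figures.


Substituting t = 4 into Delta(t) = t^7 - t^6 + t^5 - t^4 + t^3 - t^2 + t - 1 + t^(-1) - t^(-2) + t^(-3) - t^(-4) + t^(-5) - t^(-6) + t^(-7):
Term values: (16384) + (-4096) + (1024) + (-256) + (64) + (-16) + (4) + (-1) + (0.25) + (-0.0625) + (0.015625) + (-0.00390625) + (0.000976562) + (-0.000244141) + (6.10352e-05)
Sum = 13107.20001
Rounded to 6 significant figures: 13107.2

13107.2


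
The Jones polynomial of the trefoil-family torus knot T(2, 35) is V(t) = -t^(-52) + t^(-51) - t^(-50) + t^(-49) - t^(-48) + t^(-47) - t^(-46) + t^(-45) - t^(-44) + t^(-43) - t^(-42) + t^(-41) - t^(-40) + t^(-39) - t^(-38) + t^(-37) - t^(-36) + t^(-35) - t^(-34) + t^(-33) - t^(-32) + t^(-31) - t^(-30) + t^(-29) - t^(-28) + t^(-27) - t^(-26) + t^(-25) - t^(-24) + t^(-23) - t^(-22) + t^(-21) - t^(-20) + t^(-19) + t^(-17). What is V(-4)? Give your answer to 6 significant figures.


Substituting t = -4 into V(t) = -t^(-52) + t^(-51) - t^(-50) + t^(-49) - t^(-48) + t^(-47) - t^(-46) + t^(-45) - t^(-44) + t^(-43) - t^(-42) + t^(-41) - t^(-40) + t^(-39) - t^(-38) + t^(-37) - t^(-36) + t^(-35) - t^(-34) + t^(-33) - t^(-32) + t^(-31) - t^(-30) + t^(-29) - t^(-28) + t^(-27) - t^(-26) + t^(-25) - t^(-24) + t^(-23) - t^(-22) + t^(-21) - t^(-20) + t^(-19) + t^(-17):
  (-)t^(-52) = -4.93038e-32
  (+)t^(-51) = -1.97215e-31
  (-)t^(-50) = -7.88861e-31
  (+)t^(-49) = -3.15544e-30
  (-)t^(-48) = -1.26218e-29
  (+)t^(-47) = -5.04871e-29
  (-)t^(-46) = -2.01948e-28
  (+)t^(-45) = -8.07794e-28
  (-)t^(-44) = -3.23117e-27
  (+)t^(-43) = -1.29247e-26
  (-)t^(-42) = -5.16988e-26
  (+)t^(-41) = -2.06795e-25
  (-)t^(-40) = -8.27181e-25
  (+)t^(-39) = -3.30872e-24
  (-)t^(-38) = -1.32349e-23
  (+)t^(-37) = -5.29396e-23
  (-)t^(-36) = -2.11758e-22
  (+)t^(-35) = -8.47033e-22
  (-)t^(-34) = -3.38813e-21
  (+)t^(-33) = -1.35525e-20
  (-)t^(-32) = -5.42101e-20
  (+)t^(-31) = -2.1684e-19
  (-)t^(-30) = -8.67362e-19
  (+)t^(-29) = -3.46945e-18
  (-)t^(-28) = -1.38778e-17
  (+)t^(-27) = -5.55112e-17
  (-)t^(-26) = -2.22045e-16
  (+)t^(-25) = -8.88178e-16
  (-)t^(-24) = -3.55271e-15
  (+)t^(-23) = -1.42109e-14
  (-)t^(-22) = -5.68434e-14
  (+)t^(-21) = -2.27374e-13
  (-)t^(-20) = -9.09495e-13
  (+)t^(-19) = -3.63798e-12
  (+)t^(-17) = -5.82077e-11
Sum = (-4.93038e-32) + (-1.97215e-31) + (-7.88861e-31) + (-3.15544e-30) + (-1.26218e-29) + (-5.04871e-29) + (-2.01948e-28) + (-8.07794e-28) + (-3.23117e-27) + (-1.29247e-26) + (-5.16988e-26) + (-2.06795e-25) + (-8.27181e-25) + (-3.30872e-24) + (-1.32349e-23) + (-5.29396e-23) + (-2.11758e-22) + (-8.47033e-22) + (-3.38813e-21) + (-1.35525e-20) + (-5.42101e-20) + (-2.1684e-19) + (-8.67362e-19) + (-3.46945e-18) + (-1.38778e-17) + (-5.55112e-17) + (-2.22045e-16) + (-8.88178e-16) + (-3.55271e-15) + (-1.42109e-14) + (-5.68434e-14) + (-2.27374e-13) + (-9.09495e-13) + (-3.63798e-12) + (-5.82077e-11)
= -6.305829932e-11
Rounded to 6 significant figures: -6.30583e-11

-6.30583e-11


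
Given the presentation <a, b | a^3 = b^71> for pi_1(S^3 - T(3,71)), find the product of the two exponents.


The relation is a^3 = b^71.
Product of exponents = 3 * 71
= 213

213


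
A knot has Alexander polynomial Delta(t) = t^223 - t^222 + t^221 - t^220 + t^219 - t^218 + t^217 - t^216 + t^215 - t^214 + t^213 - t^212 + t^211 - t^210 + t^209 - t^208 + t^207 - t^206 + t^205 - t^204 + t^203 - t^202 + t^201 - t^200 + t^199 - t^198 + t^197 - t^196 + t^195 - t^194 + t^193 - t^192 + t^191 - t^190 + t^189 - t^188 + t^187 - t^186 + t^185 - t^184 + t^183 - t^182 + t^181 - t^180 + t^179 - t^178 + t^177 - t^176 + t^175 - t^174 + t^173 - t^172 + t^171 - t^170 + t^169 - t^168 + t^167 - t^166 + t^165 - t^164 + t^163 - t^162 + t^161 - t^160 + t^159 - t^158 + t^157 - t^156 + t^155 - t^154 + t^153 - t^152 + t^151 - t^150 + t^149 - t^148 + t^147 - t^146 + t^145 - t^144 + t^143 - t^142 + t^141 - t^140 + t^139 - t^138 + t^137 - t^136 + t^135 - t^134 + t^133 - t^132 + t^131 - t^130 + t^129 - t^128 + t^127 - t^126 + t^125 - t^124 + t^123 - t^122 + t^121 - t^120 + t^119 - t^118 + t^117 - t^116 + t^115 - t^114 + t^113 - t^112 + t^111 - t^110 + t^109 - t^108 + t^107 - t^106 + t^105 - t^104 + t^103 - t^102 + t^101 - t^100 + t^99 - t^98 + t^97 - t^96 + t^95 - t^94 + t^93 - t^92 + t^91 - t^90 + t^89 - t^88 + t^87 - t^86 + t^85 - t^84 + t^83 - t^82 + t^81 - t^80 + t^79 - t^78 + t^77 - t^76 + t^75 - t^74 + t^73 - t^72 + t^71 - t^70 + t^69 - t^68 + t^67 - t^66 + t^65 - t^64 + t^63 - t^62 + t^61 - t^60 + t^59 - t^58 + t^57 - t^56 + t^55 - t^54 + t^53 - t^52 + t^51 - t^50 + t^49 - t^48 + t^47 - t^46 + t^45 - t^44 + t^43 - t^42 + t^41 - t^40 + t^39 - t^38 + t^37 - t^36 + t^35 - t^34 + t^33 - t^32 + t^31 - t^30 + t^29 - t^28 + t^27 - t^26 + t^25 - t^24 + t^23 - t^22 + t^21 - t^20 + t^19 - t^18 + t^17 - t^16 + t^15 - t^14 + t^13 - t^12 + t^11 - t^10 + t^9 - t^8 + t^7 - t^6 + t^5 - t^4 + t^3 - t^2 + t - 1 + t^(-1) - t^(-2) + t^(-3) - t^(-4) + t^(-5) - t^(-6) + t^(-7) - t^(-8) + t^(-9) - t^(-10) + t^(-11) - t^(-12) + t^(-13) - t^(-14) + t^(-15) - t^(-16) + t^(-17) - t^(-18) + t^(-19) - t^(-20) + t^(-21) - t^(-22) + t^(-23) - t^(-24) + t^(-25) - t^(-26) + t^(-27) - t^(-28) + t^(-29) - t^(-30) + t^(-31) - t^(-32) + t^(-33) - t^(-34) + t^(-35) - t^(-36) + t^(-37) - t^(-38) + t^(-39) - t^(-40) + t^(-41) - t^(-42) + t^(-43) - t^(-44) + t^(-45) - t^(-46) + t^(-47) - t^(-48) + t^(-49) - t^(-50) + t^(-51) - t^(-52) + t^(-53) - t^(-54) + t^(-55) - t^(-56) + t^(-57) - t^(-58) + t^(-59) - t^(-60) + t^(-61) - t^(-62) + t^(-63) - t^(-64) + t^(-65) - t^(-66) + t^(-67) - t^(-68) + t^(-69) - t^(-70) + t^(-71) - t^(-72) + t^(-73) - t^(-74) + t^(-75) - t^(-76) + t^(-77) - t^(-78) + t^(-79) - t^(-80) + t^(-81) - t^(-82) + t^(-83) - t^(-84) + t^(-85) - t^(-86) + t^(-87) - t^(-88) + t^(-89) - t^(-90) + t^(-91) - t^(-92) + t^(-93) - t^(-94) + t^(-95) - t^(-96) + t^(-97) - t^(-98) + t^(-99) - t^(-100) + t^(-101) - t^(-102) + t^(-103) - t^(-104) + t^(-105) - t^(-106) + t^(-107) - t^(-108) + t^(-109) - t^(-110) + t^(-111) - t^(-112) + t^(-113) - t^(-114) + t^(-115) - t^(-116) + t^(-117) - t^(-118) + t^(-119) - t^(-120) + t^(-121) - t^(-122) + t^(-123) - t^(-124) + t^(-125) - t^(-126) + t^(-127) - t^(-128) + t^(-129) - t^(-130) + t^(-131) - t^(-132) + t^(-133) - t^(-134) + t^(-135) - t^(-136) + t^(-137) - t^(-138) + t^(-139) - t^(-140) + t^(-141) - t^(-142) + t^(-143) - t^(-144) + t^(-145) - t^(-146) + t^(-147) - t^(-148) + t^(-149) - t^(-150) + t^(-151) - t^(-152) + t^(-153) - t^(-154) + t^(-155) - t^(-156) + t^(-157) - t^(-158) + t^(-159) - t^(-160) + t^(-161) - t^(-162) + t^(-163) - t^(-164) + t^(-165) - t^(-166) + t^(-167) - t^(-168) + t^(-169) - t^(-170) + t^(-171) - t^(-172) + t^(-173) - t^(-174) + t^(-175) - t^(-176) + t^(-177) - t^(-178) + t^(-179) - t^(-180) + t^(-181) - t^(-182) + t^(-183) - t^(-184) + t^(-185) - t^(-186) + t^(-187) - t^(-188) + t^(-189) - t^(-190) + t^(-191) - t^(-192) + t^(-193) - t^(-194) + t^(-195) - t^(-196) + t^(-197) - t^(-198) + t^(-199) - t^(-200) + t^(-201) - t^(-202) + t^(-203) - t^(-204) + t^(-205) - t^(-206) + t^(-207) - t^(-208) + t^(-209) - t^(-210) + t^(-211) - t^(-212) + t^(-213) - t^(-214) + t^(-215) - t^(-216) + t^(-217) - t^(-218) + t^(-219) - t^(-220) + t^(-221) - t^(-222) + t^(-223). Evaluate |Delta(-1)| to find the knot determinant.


Step 1: The polynomial has 447 terms with alternating signs, exponents from 223 down to -223.
Step 2: Substitute t = -1. The i-th term has coefficient (-1)^i and exponent (m-i),
  so its value is (-1)^i * (-1)^(m-i) = (-1)^m = -1 for every i.
Step 3: All 447 terms equal -1, so Delta(-1) = 447 * (-1) = -447
Step 4: |Delta(-1)| = 447

447


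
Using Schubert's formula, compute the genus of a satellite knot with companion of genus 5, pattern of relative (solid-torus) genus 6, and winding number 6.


Schubert: g(satellite) = g_rel(pattern) + |winding| * g(companion),
where g_rel(pattern) is the genus of the pattern relative to the solid torus.
= 6 + 6 * 5
= 6 + 30 = 36

36


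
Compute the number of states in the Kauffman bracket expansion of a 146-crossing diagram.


Each crossing contributes 2 choices (A-smoothing or B-smoothing).
Total states = 2^146 = 89202980794122492566142873090593446023921664

89202980794122492566142873090593446023921664


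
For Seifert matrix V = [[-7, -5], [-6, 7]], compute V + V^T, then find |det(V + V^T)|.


Step 1: Form V + V^T where V = [[-7, -5], [-6, 7]]
  V^T = [[-7, -6], [-5, 7]]
  V + V^T = [[-14, -11], [-11, 14]]
Step 2: det(V + V^T) = (-14)*14 - (-11)*(-11)
  = -196 - 121 = -317
Step 3: Knot determinant = |det(V + V^T)| = |-317| = 317

317


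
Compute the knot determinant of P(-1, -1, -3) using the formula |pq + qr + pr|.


Step 1: Compute pq + qr + pr.
pq = (-1)*(-1) = 1
qr = (-1)*(-3) = 3
pr = (-1)*(-3) = 3
pq + qr + pr = 1 + 3 + 3 = 7
Step 2: Take absolute value.
det(P(-1,-1,-3)) = |7| = 7

7


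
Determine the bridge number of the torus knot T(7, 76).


The bridge number of T(p,q) is min(p,q).
min(7, 76) = 7

7


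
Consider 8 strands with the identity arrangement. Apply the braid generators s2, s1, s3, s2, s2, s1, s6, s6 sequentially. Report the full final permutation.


Starting with identity [1, 2, 3, 4, 5, 6, 7, 8].
Apply generators in sequence:
  After s2: [1, 3, 2, 4, 5, 6, 7, 8]
  After s1: [3, 1, 2, 4, 5, 6, 7, 8]
  After s3: [3, 1, 4, 2, 5, 6, 7, 8]
  After s2: [3, 4, 1, 2, 5, 6, 7, 8]
  After s2: [3, 1, 4, 2, 5, 6, 7, 8]
  After s1: [1, 3, 4, 2, 5, 6, 7, 8]
  After s6: [1, 3, 4, 2, 5, 7, 6, 8]
  After s6: [1, 3, 4, 2, 5, 6, 7, 8]
Final permutation: [1, 3, 4, 2, 5, 6, 7, 8]

[1, 3, 4, 2, 5, 6, 7, 8]


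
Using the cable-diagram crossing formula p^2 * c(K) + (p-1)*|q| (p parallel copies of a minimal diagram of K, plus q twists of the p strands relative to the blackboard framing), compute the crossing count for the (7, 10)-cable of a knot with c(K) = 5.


Step 1: Each of the c(K) crossings of the companion diagram becomes p*p = p^2 crossings among the p parallel strands, and each of the |q| twists s_1 s_2 ... s_(p-1) adds (p-1) crossings.
  Crossings = p^2 * c(K) + (p-1)*|q|
Step 2: = 7^2 * 5 + (7-1)*10
Step 3: = 49*5 + 6*10
Step 4: = 245 + 60 = 305

305


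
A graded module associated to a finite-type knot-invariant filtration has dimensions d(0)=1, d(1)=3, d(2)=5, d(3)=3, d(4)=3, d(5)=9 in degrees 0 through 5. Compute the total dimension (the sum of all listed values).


Total dimension = d(0) + d(1) + ... + d(5)
= 1 + 3 + 5 + 3 + 3 + 9
= 24

24


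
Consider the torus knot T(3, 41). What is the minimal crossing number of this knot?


For a torus knot T(p, q) with gcd(p,q)=1,
the crossing number is min(p*(q-1), q*(p-1)).
p*(q-1) = 3*40 = 120
q*(p-1) = 41*2 = 82
min(120, 82) = 82

82


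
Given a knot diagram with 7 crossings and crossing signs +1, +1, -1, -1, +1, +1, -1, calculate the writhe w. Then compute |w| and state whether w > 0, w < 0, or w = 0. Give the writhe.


Step 1: Count positive crossings (+1).
Positive crossings: 4
Step 2: Count negative crossings (-1).
Negative crossings: 3
Step 3: Writhe = (positive) - (negative)
w = 4 - 3 = 1
Step 4: |w| = 1, and w is positive

1


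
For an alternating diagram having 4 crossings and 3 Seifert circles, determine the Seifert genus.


For alternating knots, g = (c - s + 1)/2.
= (4 - 3 + 1)/2
= 2/2 = 1

1


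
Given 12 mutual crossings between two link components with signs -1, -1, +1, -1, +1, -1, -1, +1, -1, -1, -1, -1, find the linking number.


Step 1: Count positive crossings: 3
Step 2: Count negative crossings: 9
Step 3: Sum of signs = 3 - 9 = -6
Step 4: Linking number = sum/2 = -6/2 = -3

-3


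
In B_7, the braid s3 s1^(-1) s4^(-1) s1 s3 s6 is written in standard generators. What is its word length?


The word length counts the number of generators (including inverses).
Listing each generator: s3, s1^(-1), s4^(-1), s1, s3, s6
There are 6 generators in this braid word.

6


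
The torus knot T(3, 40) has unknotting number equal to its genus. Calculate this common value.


For a torus knot T(p,q), both the unknotting number and genus equal (p-1)(q-1)/2.
= (3-1)(40-1)/2
= 2*39/2
= 78/2 = 39

39


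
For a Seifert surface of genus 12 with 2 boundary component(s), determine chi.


chi = 2 - 2g - b
= 2 - 2*12 - 2
= 2 - 24 - 2 = -24

-24


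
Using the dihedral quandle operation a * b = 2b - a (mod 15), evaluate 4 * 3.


4 * 3 = 2*3 - 4 mod 15
= 6 - 4 mod 15
= 2 mod 15 = 2

2


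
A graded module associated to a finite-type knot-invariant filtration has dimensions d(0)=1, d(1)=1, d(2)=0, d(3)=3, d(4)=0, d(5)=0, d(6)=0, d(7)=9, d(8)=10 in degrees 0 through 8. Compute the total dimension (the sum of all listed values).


Total dimension = d(0) + d(1) + ... + d(8)
= 1 + 1 + 0 + 3 + 0 + 0 + 0 + 9 + 10
= 24

24


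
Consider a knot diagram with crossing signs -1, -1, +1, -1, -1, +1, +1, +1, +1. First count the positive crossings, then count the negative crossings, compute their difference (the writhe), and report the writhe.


Step 1: Count positive crossings (+1).
Positive crossings: 5
Step 2: Count negative crossings (-1).
Negative crossings: 4
Step 3: Writhe = (positive) - (negative)
w = 5 - 4 = 1
Step 4: |w| = 1, and w is positive

1


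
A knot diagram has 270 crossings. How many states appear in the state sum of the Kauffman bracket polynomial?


Each crossing contributes 2 choices (A-smoothing or B-smoothing).
Total states = 2^270 = 1897137590064188545819787018382342682267975428761855001222473056385648716020711424

1897137590064188545819787018382342682267975428761855001222473056385648716020711424


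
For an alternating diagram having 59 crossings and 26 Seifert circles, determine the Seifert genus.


For alternating knots, g = (c - s + 1)/2.
= (59 - 26 + 1)/2
= 34/2 = 17

17


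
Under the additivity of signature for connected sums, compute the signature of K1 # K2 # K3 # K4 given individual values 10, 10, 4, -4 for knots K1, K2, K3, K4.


The signature is additive under connected sum.
signature(K1 # K2 # K3 # K4) = (10) + (10) + (4) + (-4)
= 20

20


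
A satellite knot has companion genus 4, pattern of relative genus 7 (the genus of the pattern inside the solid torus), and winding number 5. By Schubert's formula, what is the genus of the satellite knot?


Schubert: g(satellite) = g_rel(pattern) + |winding| * g(companion),
where g_rel(pattern) is the genus of the pattern relative to the solid torus.
= 7 + 5 * 4
= 7 + 20 = 27

27


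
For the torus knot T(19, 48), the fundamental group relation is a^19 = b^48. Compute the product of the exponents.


The relation is a^19 = b^48.
Product of exponents = 19 * 48
= 912

912


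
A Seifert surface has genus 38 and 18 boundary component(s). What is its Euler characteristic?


chi = 2 - 2g - b
= 2 - 2*38 - 18
= 2 - 76 - 18 = -92

-92


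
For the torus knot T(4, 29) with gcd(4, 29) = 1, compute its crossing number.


For a torus knot T(p, q) with gcd(p,q)=1,
the crossing number is min(p*(q-1), q*(p-1)).
p*(q-1) = 4*28 = 112
q*(p-1) = 29*3 = 87
min(112, 87) = 87

87


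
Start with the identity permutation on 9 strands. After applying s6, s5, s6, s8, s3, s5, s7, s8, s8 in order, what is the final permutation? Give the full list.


Starting with identity [1, 2, 3, 4, 5, 6, 7, 8, 9].
Apply generators in sequence:
  After s6: [1, 2, 3, 4, 5, 7, 6, 8, 9]
  After s5: [1, 2, 3, 4, 7, 5, 6, 8, 9]
  After s6: [1, 2, 3, 4, 7, 6, 5, 8, 9]
  After s8: [1, 2, 3, 4, 7, 6, 5, 9, 8]
  After s3: [1, 2, 4, 3, 7, 6, 5, 9, 8]
  After s5: [1, 2, 4, 3, 6, 7, 5, 9, 8]
  After s7: [1, 2, 4, 3, 6, 7, 9, 5, 8]
  After s8: [1, 2, 4, 3, 6, 7, 9, 8, 5]
  After s8: [1, 2, 4, 3, 6, 7, 9, 5, 8]
Final permutation: [1, 2, 4, 3, 6, 7, 9, 5, 8]

[1, 2, 4, 3, 6, 7, 9, 5, 8]


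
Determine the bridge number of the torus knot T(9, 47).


The bridge number of T(p,q) is min(p,q).
min(9, 47) = 9

9


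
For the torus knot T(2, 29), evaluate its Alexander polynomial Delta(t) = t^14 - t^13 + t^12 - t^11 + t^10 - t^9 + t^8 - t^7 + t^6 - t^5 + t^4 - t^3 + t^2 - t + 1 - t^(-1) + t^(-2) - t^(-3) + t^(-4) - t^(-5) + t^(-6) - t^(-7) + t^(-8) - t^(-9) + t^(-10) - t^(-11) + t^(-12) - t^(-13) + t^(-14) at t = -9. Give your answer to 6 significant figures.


Substituting t = -9 into Delta(t) = t^14 - t^13 + t^12 - t^11 + t^10 - t^9 + t^8 - t^7 + t^6 - t^5 + t^4 - t^3 + t^2 - t + 1 - t^(-1) + t^(-2) - t^(-3) + t^(-4) - t^(-5) + t^(-6) - t^(-7) + t^(-8) - t^(-9) + t^(-10) - t^(-11) + t^(-12) - t^(-13) + t^(-14):
Term values: (22876792454961) + (2541865828329) + (282429536481) + (31381059609) + (3486784401) + (387420489) + (43046721) + (4782969) + (531441) + (59049) + (6561) + (729) + (81) + (9) + (1) + (0.111111) + (0.0123457) + (0.00137174) + (0.000152416) + (1.69351e-05) + (1.88168e-06) + (2.09075e-07) + (2.32306e-08) + (2.58117e-09) + (2.86797e-10) + (3.18664e-11) + (3.54071e-12) + (3.93412e-13) + (4.37124e-14)
Sum = 2.573639151e+13
Rounded to 6 significant figures: 2.57364e+13

2.57364e+13


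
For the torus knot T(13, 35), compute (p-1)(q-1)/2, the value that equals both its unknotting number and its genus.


For a torus knot T(p,q), both the unknotting number and genus equal (p-1)(q-1)/2.
= (13-1)(35-1)/2
= 12*34/2
= 408/2 = 204

204


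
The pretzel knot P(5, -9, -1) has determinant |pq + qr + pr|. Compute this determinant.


Step 1: Compute pq + qr + pr.
pq = 5*(-9) = -45
qr = (-9)*(-1) = 9
pr = 5*(-1) = -5
pq + qr + pr = -45 + 9 + (-5) = -41
Step 2: Take absolute value.
det(P(5,-9,-1)) = |-41| = 41

41


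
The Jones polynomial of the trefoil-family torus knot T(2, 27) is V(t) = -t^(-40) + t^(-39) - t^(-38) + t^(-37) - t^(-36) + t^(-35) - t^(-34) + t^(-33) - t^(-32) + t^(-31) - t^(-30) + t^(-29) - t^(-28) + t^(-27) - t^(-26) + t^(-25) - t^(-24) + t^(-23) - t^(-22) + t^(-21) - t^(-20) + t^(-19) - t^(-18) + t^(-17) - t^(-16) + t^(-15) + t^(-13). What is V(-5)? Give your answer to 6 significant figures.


Substituting t = -5 into V(t) = -t^(-40) + t^(-39) - t^(-38) + t^(-37) - t^(-36) + t^(-35) - t^(-34) + t^(-33) - t^(-32) + t^(-31) - t^(-30) + t^(-29) - t^(-28) + t^(-27) - t^(-26) + t^(-25) - t^(-24) + t^(-23) - t^(-22) + t^(-21) - t^(-20) + t^(-19) - t^(-18) + t^(-17) - t^(-16) + t^(-15) + t^(-13):
  (-)t^(-40) = -1.09951e-28
  (+)t^(-39) = -5.49756e-28
  (-)t^(-38) = -2.74878e-27
  (+)t^(-37) = -1.37439e-26
  (-)t^(-36) = -6.87195e-26
  (+)t^(-35) = -3.43597e-25
  (-)t^(-34) = -1.71799e-24
  (+)t^(-33) = -8.58993e-24
  (-)t^(-32) = -4.29497e-23
  (+)t^(-31) = -2.14748e-22
  (-)t^(-30) = -1.07374e-21
  (+)t^(-29) = -5.36871e-21
  (-)t^(-28) = -2.68435e-20
  (+)t^(-27) = -1.34218e-19
  (-)t^(-26) = -6.71089e-19
  (+)t^(-25) = -3.35544e-18
  (-)t^(-24) = -1.67772e-17
  (+)t^(-23) = -8.38861e-17
  (-)t^(-22) = -4.1943e-16
  (+)t^(-21) = -2.09715e-15
  (-)t^(-20) = -1.04858e-14
  (+)t^(-19) = -5.24288e-14
  (-)t^(-18) = -2.62144e-13
  (+)t^(-17) = -1.31072e-12
  (-)t^(-16) = -6.5536e-12
  (+)t^(-15) = -3.2768e-11
  (+)t^(-13) = -8.192e-10
Sum = (-1.09951e-28) + (-5.49756e-28) + (-2.74878e-27) + (-1.37439e-26) + (-6.87195e-26) + (-3.43597e-25) + (-1.71799e-24) + (-8.58993e-24) + (-4.29497e-23) + (-2.14748e-22) + (-1.07374e-21) + (-5.36871e-21) + (-2.68435e-20) + (-1.34218e-19) + (-6.71089e-19) + (-3.35544e-18) + (-1.67772e-17) + (-8.38861e-17) + (-4.1943e-16) + (-2.09715e-15) + (-1.04858e-14) + (-5.24288e-14) + (-2.62144e-13) + (-1.31072e-12) + (-6.5536e-12) + (-3.2768e-11) + (-8.192e-10)
= -8.6016e-10
Rounded to 6 significant figures: -8.6016e-10

-8.6016e-10


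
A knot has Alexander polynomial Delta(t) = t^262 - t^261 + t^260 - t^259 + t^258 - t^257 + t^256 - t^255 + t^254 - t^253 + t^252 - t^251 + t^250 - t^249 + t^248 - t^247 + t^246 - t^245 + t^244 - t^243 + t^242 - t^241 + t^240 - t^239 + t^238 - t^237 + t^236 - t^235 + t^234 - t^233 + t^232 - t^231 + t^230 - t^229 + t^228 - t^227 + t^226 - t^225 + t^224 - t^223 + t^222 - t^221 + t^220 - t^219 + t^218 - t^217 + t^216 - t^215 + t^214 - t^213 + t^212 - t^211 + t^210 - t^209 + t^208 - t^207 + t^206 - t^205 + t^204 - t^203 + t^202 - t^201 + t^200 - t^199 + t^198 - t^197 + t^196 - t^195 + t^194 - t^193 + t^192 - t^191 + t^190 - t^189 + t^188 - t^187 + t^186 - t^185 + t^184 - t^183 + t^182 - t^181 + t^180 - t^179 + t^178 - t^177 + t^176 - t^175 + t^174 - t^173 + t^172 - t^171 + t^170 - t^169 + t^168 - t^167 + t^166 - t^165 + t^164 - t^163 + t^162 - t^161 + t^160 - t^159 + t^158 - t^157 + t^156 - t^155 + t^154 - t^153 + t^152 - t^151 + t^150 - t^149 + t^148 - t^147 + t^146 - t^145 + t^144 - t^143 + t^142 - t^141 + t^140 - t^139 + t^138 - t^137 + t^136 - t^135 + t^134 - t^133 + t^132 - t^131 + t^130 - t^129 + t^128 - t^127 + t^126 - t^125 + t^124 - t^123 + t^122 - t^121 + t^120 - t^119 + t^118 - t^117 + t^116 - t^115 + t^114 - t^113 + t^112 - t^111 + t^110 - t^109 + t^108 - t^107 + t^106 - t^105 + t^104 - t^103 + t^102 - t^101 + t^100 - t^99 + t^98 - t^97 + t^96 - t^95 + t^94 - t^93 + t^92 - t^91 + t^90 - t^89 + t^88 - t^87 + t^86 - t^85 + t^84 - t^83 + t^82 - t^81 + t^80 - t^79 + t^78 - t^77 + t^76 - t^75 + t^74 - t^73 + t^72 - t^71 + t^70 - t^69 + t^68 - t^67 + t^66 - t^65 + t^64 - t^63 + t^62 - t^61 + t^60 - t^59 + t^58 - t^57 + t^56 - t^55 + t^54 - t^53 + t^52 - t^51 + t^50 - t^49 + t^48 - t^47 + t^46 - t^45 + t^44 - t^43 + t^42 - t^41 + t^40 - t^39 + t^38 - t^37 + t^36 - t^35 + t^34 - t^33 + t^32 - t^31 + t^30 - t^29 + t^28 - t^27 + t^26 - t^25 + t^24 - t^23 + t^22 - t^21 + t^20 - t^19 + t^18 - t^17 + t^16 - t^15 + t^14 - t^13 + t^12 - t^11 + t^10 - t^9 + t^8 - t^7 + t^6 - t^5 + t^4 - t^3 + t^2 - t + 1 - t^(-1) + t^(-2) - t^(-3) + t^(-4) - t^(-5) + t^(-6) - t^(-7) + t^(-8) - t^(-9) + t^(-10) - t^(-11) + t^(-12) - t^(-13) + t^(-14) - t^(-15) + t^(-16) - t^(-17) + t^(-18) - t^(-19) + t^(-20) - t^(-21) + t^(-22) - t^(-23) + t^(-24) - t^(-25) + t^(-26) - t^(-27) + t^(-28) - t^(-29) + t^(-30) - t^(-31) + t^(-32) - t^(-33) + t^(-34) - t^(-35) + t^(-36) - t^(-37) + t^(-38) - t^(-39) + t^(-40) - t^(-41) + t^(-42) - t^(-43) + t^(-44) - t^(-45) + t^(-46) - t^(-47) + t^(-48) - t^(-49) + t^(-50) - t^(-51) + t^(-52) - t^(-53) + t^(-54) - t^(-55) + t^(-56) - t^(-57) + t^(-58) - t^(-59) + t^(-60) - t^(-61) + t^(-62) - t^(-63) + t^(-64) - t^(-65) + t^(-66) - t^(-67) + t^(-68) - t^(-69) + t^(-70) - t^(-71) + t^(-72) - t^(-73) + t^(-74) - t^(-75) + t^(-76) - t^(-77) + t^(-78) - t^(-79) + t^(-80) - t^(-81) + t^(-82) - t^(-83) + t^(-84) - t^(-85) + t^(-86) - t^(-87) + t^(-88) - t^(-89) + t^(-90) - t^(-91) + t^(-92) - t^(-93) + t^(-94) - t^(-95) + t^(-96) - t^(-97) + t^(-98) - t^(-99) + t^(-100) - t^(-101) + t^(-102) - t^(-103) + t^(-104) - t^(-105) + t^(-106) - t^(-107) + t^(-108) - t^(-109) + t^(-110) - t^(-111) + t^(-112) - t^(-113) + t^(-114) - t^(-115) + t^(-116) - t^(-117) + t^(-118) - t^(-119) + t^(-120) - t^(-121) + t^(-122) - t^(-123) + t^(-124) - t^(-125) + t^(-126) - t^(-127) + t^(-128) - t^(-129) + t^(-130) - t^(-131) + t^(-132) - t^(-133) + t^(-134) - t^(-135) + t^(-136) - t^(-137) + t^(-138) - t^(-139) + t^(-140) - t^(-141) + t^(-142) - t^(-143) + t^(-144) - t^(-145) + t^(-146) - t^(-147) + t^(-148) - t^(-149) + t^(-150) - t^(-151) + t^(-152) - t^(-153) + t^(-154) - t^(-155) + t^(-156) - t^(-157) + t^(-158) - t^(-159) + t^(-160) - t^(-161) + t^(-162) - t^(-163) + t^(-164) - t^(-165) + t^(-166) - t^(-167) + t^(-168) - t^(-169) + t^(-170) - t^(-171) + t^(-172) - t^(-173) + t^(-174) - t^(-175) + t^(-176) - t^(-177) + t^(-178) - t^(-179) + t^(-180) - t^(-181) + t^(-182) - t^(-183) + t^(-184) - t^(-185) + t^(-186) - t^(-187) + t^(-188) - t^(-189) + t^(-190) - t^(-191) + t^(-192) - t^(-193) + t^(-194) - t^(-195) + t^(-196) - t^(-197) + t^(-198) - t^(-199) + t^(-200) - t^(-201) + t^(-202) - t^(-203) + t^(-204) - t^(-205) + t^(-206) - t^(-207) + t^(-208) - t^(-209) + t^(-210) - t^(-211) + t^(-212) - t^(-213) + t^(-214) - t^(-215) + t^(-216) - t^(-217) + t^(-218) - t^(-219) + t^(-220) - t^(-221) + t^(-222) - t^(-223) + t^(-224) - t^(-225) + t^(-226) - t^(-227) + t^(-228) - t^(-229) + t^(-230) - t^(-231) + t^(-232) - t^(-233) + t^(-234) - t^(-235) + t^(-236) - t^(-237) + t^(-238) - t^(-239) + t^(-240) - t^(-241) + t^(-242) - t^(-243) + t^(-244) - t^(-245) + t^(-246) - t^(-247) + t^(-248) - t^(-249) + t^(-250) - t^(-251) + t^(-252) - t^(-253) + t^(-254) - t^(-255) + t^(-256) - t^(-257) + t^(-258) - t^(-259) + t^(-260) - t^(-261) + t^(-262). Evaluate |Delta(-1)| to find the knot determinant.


Step 1: The polynomial has 525 terms with alternating signs, exponents from 262 down to -262.
Step 2: Substitute t = -1. The i-th term has coefficient (-1)^i and exponent (m-i),
  so its value is (-1)^i * (-1)^(m-i) = (-1)^m = 1 for every i.
Step 3: All 525 terms equal 1, so Delta(-1) = 525 * (1) = 525
Step 4: |Delta(-1)| = 525

525


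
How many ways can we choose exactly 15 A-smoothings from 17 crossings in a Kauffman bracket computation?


We choose which 15 of 17 crossings get A-smoothings.
C(17, 15) = 17! / (15! * 2!)
= 136

136


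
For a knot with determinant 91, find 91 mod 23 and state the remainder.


Step 1: A knot is p-colorable if and only if p divides its determinant.
Step 2: Compute 91 mod 23.
91 = 3 * 23 + 22
Step 3: 91 mod 23 = 22
Step 4: The knot is 23-colorable: no

22


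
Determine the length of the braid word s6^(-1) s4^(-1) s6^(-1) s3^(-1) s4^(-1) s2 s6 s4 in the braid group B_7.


The word length counts the number of generators (including inverses).
Listing each generator: s6^(-1), s4^(-1), s6^(-1), s3^(-1), s4^(-1), s2, s6, s4
There are 8 generators in this braid word.

8


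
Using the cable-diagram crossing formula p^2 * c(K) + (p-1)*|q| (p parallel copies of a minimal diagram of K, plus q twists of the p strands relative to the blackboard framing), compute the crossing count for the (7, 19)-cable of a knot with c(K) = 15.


Step 1: Each of the c(K) crossings of the companion diagram becomes p*p = p^2 crossings among the p parallel strands, and each of the |q| twists s_1 s_2 ... s_(p-1) adds (p-1) crossings.
  Crossings = p^2 * c(K) + (p-1)*|q|
Step 2: = 7^2 * 15 + (7-1)*19
Step 3: = 49*15 + 6*19
Step 4: = 735 + 114 = 849

849


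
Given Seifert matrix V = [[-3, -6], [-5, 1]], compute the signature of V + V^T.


Step 1: V + V^T = [[-6, -11], [-11, 2]]
Step 2: trace = -4, det = -133
Step 3: Discriminant = (-4)^2 - 4*(-133) = 548
Step 4: Eigenvalues: 9.7047, -13.7047
Step 5: Signature = (# positive eigenvalues) - (# negative eigenvalues) = 0

0


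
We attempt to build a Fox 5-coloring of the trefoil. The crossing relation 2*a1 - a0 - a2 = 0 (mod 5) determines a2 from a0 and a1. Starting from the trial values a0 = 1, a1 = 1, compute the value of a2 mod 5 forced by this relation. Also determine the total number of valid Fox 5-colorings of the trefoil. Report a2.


Step 1: Apply the given crossing relation 2*a1 - a0 - a2 = 0 (mod 5).
  a2 = 2*a1 - a0 mod 5
  a2 = 2*1 - 1 mod 5
  a2 = 2 - 1 mod 5
  a2 = 1 mod 5 = 1
Step 2: The trefoil has determinant 3.
  Number of Fox p-colorings (p prime) is p^2 if p = 3, else p.
  Since 5 does not divide 3, only trivial (constant) colorings exist.
  (Here a0 = a1 = a2 = 1, the constant coloring, which is valid.)
  Total colorings = 5
Step 3: a2 = 1, total Fox 5-colorings = 5

1


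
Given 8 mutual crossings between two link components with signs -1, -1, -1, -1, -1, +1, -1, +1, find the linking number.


Step 1: Count positive crossings: 2
Step 2: Count negative crossings: 6
Step 3: Sum of signs = 2 - 6 = -4
Step 4: Linking number = sum/2 = -4/2 = -2

-2


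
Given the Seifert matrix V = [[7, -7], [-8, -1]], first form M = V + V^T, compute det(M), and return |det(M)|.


Step 1: Form V + V^T where V = [[7, -7], [-8, -1]]
  V^T = [[7, -8], [-7, -1]]
  V + V^T = [[14, -15], [-15, -2]]
Step 2: det(V + V^T) = 14*(-2) - (-15)*(-15)
  = -28 - 225 = -253
Step 3: Knot determinant = |det(V + V^T)| = |-253| = 253

253


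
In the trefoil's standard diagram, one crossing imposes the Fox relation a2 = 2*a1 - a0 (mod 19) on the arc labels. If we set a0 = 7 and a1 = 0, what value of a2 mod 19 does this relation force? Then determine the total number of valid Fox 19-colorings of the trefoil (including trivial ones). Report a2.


Step 1: Apply the given crossing relation 2*a1 - a0 - a2 = 0 (mod 19).
  a2 = 2*a1 - a0 mod 19
  a2 = 2*0 - 7 mod 19
  a2 = 0 - 7 mod 19
  a2 = -7 mod 19 = 12
Step 2: The trefoil has determinant 3.
  Number of Fox p-colorings (p prime) is p^2 if p = 3, else p.
  Since 19 does not divide 3, only trivial (constant) colorings exist.
  (So the trial a0 = 7, a1 = 0 with a0 != a1 does NOT extend to a valid coloring of the whole trefoil: the other two crossing relations require 3*(a1 - a0) = 0 (mod 19), which fails.)
  Total colorings = 19
Step 3: a2 = 12, total Fox 19-colorings = 19

12
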